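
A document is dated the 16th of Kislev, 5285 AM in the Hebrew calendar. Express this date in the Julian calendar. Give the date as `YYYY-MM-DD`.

Both dates share Julian Day Number 2278015; in the Julian calendar that is 12 November 1524 CE.

1524-11-12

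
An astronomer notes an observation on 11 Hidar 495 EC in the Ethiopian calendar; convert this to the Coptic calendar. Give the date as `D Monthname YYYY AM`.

The source date corresponds to 9 November 502 in the proleptic Gregorian calendar (JDN 1904724).
That day falls on 11 Hathor 219 AM in the Coptic calendar.

11 Hathor 219 AM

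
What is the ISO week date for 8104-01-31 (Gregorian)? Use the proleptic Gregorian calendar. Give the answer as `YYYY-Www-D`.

8104-W05-4

The weekday is Thursday (ISO weekday 4).
That Thursday belongs to ISO week 5 of ISO year 8104.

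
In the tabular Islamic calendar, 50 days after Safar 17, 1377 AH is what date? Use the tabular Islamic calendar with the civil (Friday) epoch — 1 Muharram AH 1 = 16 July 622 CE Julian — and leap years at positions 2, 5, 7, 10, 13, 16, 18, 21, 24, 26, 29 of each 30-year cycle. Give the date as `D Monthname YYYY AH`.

8 Rabi' al-Thani 1377 AH

The starting date is JDN 2436095; 2436095 + 50 = 2436145.
JDN 2436145 corresponds to 8 Rabi' al-Thani 1377 AH.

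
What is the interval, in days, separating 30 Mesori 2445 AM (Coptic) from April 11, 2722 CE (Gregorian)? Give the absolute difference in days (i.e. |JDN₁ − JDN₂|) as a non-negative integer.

First date → JDN 2718060; second date → JDN 2715350.
The interval is |2718060 − 2715350| = 2710 days.

2710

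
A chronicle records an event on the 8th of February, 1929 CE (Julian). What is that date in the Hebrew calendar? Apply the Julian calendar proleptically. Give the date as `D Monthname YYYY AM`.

11 Adar I 5689 AM

The source date corresponds to 21 February 1929 in the Gregorian calendar (JDN 2425664).
That day falls on 11 Adar I 5689 AM in the Hebrew calendar.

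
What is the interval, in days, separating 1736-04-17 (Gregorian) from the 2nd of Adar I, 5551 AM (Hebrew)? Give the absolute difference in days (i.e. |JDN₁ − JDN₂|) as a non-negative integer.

20018

First date → JDN 2355228; second date → JDN 2375246.
The interval is |2355228 − 2375246| = 20018 days.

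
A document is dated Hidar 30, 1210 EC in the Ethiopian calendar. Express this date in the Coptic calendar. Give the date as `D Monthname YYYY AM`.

30 Hathor 934 AM

The source date corresponds to 3 December 1217 in the proleptic Gregorian calendar (JDN 2165897).
That day falls on 30 Hathor 934 AM in the Coptic calendar.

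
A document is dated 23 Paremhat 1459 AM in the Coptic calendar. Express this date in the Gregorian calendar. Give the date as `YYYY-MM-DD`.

1743-03-30

Julian Day Number of the source date = 2357766.
Converting JDN 2357766 to the Gregorian calendar gives 30 March 1743 CE.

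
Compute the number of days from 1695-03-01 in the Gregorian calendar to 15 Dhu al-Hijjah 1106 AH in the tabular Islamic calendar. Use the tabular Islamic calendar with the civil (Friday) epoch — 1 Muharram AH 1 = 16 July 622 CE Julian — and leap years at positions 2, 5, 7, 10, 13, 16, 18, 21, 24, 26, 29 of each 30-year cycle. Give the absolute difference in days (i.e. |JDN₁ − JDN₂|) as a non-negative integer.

First date → JDN 2340206; second date → JDN 2340354.
The interval is |2340206 − 2340354| = 148 days.

148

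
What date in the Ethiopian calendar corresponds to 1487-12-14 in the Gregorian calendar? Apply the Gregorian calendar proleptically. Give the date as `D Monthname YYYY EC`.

8 Tahsas 1480 EC

Julian Day Number of the source date = 2264523.
Converting JDN 2264523 to the Ethiopian calendar gives 8 Tahsas 1480 EC.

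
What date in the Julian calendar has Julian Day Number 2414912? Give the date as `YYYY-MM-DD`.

The Gregorian equivalent of JDN 2414912 is 14 September 1899.
In the Julian calendar that day is 1899-09-02.

1899-09-02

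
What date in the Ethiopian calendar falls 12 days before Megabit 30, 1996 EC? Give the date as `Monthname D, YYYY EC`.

JDN of Megabit 30, 1996 EC = 2453104.
2453104 − 12 = 2453092.
JDN 2453092 in the Ethiopian calendar is Megabit 18, 1996 EC.

Megabit 18, 1996 EC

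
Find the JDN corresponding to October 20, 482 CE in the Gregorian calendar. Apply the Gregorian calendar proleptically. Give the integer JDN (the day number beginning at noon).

JDN 2451545 is 1 January 2000 CE (Gregorian); the target day is −554145 days from there, so JDN = 1897400.

1897400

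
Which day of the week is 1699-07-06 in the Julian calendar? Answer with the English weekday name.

Thursday

This is JDN 2341804 (16 July 1699 Gregorian).
Since JDN mod 7 = 3 (0 = Monday), the day is Thursday.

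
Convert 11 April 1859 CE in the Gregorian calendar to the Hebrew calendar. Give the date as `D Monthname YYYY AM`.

7 Nisan 5619 AM

Julian Day Number of the source date = 2400146.
Converting JDN 2400146 to the Hebrew calendar gives 7 Nisan 5619 AM.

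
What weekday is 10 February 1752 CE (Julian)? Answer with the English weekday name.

Monday

In the Gregorian calendar this is 21 February 1752 (JDN 2361016).
Since JDN mod 7 = 0 (0 = Monday), the day is Monday.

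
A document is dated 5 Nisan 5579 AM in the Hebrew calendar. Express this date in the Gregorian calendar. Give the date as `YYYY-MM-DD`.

Julian Day Number of the source date = 2385525.
Converting JDN 2385525 to the Gregorian calendar gives 31 March 1819 CE.

1819-03-31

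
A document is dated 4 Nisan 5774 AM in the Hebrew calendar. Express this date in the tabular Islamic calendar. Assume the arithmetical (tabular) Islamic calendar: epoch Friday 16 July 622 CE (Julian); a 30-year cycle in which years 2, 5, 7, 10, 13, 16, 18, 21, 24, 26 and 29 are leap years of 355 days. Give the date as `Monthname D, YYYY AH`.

The source date corresponds to 4 April 2014 in the Gregorian calendar (JDN 2456752).
That day falls on 3 Jumada al-Thani 1435 AH in the tabular Islamic calendar.

Jumada al-Thani 3, 1435 AH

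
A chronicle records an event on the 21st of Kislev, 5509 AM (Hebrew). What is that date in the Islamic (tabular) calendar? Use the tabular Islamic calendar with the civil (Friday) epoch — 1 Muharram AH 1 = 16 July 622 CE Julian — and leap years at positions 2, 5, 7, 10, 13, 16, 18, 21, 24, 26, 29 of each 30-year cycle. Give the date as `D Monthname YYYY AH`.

Julian Day Number of the source date = 2359850.
Converting JDN 2359850 to the tabular Islamic calendar gives 21 Dhu al-Hijjah 1161 AH.

21 Dhu al-Hijjah 1161 AH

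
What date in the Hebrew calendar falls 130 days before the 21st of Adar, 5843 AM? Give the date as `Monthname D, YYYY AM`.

Cheshvan 9, 5843 AM

The starting date is JDN 2481930; 2481930 − 130 = 2481800.
JDN 2481800 corresponds to Cheshvan 9, 5843 AM.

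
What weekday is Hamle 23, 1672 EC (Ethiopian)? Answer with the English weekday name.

Saturday

Equivalently 27 July 1680 Gregorian, JDN 2334876.
Since JDN mod 7 = 5 (0 = Monday), the day is Saturday.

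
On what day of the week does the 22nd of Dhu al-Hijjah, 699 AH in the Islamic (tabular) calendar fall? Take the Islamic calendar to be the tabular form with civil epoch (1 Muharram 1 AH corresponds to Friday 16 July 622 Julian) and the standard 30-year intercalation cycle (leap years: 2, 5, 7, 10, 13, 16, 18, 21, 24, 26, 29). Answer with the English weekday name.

Thursday

Equivalently 16 September 1300 Gregorian, JDN 2196134.
Since JDN mod 7 = 3 (0 = Monday), the day is Thursday.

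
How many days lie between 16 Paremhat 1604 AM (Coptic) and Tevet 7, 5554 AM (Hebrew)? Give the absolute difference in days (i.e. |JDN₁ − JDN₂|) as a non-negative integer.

First date → JDN 2410721; second date → JDN 2376284.
The interval is |2410721 − 2376284| = 34437 days.

34437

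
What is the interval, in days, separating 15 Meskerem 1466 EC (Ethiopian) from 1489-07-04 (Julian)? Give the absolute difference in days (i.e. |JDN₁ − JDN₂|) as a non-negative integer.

5774

First date → JDN 2259326; second date → JDN 2265100.
The interval is |2259326 − 2265100| = 5774 days.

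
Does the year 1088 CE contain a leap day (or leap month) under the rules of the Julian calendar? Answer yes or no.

yes

1088 mod 4 = 0, so it is a leap year in the Julian calendar.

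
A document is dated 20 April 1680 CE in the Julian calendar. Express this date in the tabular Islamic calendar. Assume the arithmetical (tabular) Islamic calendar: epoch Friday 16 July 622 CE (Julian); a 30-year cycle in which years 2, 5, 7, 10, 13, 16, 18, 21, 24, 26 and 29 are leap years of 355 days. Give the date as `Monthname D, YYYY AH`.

Rabi' al-Awwal 30, 1091 AH

Julian Day Number of the source date = 2334788.
Converting JDN 2334788 to the tabular Islamic calendar gives 30 Rabi' al-Awwal 1091 AH.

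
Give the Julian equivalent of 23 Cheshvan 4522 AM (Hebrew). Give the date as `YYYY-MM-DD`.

The source date corresponds to 31 October 761 in the proleptic Gregorian calendar (JDN 1999313).
That day falls on 27 October 761 CE in the Julian calendar.

0761-10-27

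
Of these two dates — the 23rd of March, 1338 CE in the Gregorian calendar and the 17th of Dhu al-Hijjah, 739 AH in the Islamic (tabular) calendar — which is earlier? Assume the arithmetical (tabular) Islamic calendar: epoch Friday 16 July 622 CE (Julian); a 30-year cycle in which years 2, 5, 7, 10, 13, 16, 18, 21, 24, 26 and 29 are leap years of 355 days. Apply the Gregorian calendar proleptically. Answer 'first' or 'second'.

First date → JDN 2209836; second date → JDN 2210304.
JDN 2209836 < JDN 2210304, so the first date is earlier.

first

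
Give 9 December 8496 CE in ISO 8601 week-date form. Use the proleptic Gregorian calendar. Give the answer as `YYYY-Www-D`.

The weekday is Sunday (ISO weekday 7).
That Sunday belongs to ISO week 49 of ISO year 8496.

8496-W49-7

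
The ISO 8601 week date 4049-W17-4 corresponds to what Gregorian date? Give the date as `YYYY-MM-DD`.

4049-04-29

ISO week 1 of 4049 is the week containing the first Thursday of 4049.
Week 17, day 4 (Thursday) lands on 4049-04-29.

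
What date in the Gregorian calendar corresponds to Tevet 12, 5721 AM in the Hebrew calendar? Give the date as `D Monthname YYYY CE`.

Both dates share Julian Day Number 2437300; in the Gregorian calendar that is 31 December 1960 CE.

31 December 1960 CE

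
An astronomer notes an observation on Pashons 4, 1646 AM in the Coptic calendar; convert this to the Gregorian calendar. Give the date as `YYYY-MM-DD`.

Julian Day Number of the source date = 2426109.
Converting JDN 2426109 to the Gregorian calendar gives 12 May 1930 CE.

1930-05-12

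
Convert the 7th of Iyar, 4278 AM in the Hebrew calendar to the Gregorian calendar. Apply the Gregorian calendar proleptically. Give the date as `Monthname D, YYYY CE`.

Both dates share Julian Day Number 1910381; in the Gregorian calendar that is 6 May 518 CE.

May 6, 518 CE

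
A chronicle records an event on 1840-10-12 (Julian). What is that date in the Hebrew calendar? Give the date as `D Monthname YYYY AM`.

The source date corresponds to 24 October 1840 in the Gregorian calendar (JDN 2393403).
That day falls on 27 Tishrei 5601 AM in the Hebrew calendar.

27 Tishrei 5601 AM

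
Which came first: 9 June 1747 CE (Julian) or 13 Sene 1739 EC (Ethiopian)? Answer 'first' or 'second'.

Converting both to JDN: 2359309 vs 2359307; the smaller is the second.

second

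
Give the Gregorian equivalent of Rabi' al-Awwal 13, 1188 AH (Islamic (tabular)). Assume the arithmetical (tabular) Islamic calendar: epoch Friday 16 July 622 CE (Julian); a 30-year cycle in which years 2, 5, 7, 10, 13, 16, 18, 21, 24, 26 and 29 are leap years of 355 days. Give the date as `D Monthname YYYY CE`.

Julian Day Number of the source date = 2369144.
Converting JDN 2369144 to the Gregorian calendar gives 24 May 1774 CE.

24 May 1774 CE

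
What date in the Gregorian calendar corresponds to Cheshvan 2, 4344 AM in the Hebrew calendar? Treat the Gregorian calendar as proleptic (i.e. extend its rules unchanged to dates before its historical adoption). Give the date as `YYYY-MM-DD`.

0583-10-26

Both dates share Julian Day Number 1934295; in the Gregorian calendar that is 26 October 583 CE.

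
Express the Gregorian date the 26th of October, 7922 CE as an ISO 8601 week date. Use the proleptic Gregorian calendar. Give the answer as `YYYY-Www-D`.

7922-W43-4

The weekday is Thursday (ISO weekday 4).
That Thursday belongs to ISO week 43 of ISO year 7922.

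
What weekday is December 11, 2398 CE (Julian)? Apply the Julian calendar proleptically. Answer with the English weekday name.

Sunday

In the Gregorian calendar this is 27 December 2398 (JDN 2597272).
Since JDN mod 7 = 6 (0 = Monday), the day is Sunday.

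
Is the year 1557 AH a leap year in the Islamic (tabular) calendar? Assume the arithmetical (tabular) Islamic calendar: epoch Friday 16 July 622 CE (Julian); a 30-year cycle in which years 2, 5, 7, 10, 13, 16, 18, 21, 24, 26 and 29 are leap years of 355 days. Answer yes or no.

no

Year 1557 AH is year 27 of its 30-year cycle; leap positions are 2, 5, 7, 10, 13, 16, 18, 21, 24, 26, 29, so it is a common year (354 days).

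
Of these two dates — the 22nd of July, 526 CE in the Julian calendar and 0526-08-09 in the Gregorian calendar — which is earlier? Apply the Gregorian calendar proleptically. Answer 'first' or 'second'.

Converting both to JDN: 1913382 vs 1913398; the smaller is the first.

first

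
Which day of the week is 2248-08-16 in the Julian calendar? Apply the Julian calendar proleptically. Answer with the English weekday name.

Equivalently 31 August 2248 Gregorian, JDN 2542368.
2542368 ≡ 3 (mod 7); counting from Monday = 0 gives Thursday.

Thursday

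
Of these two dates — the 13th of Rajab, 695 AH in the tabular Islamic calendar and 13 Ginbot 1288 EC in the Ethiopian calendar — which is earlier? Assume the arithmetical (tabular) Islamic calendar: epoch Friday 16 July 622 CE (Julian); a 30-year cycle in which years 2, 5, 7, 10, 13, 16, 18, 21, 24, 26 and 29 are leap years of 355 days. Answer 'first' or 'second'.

second

The two dates have Julian Day Numbers 2194559 and 2194550 respectively.
Since 2194550 < 2194559, the second date comes first.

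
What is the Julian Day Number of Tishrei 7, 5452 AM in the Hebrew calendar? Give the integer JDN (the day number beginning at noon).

2338958

Equivalently 30 September 1691 (Gregorian).
JDN 2299161 is 15 October 1582 CE (Gregorian); the target day is +39797 days from there, so JDN = 2338958.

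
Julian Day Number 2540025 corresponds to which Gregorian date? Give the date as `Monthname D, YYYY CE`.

April 2, 2242 CE

JDN 2451545 is 1 Jan 2000; 2540025 is +88480 days from there.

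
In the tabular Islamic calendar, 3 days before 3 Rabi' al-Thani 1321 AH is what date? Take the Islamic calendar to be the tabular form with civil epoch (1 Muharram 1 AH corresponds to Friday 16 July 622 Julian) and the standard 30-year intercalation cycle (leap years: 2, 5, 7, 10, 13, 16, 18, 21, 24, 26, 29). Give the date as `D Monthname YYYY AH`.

30 Rabi' al-Awwal 1321 AH

Counting 3 days back from JDN 2416295 reaches JDN 2416292, which is 30 Rabi' al-Awwal 1321 AH.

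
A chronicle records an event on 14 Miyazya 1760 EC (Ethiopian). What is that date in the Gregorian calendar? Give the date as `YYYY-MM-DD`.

Both dates share Julian Day Number 2366919; in the Gregorian calendar that is 20 April 1768 CE.

1768-04-20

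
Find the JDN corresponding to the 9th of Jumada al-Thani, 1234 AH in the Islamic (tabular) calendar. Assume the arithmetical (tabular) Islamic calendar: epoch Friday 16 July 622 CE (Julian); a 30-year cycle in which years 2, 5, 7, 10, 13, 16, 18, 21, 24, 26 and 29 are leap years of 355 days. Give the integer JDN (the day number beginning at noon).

Equivalently 5 April 1819 (Gregorian).
JDN 2451545 is 1 January 2000 CE (Gregorian); the target day is −66015 days from there, so JDN = 2385530.

2385530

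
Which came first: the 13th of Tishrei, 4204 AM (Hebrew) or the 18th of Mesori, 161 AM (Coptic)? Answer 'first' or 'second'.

First date → JDN 1883129; second date → JDN 1883817.
JDN 1883129 < JDN 1883817, so the first date is earlier.

first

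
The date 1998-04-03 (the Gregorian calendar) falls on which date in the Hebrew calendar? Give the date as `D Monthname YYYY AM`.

Both dates share Julian Day Number 2450907; in the Hebrew calendar that is 7 Nisan 5758 AM.

7 Nisan 5758 AM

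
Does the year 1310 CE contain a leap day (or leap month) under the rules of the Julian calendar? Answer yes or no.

1310 mod 4 = 2, so it is a common year in the Julian calendar.

no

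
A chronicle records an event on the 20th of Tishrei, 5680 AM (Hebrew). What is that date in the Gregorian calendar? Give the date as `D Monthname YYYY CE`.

14 October 1919 CE

Julian Day Number of the source date = 2422246.
Converting JDN 2422246 to the Gregorian calendar gives 14 October 1919 CE.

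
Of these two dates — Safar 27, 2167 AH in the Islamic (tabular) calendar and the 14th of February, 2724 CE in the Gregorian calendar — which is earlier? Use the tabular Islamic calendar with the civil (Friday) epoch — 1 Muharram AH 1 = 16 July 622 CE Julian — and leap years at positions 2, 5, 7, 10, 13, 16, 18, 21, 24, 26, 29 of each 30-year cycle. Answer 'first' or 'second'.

second

The two dates have Julian Day Numbers 2716054 and 2716024 respectively.
Since 2716024 < 2716054, the second date comes first.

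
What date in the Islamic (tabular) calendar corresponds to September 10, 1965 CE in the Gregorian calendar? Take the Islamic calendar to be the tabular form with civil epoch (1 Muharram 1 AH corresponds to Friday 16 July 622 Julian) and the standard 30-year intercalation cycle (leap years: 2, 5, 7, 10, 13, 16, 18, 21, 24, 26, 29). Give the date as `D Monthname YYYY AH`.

Julian Day Number of the source date = 2439014.
Converting JDN 2439014 to the tabular Islamic calendar gives 14 Jumada al-Awwal 1385 AH.

14 Jumada al-Awwal 1385 AH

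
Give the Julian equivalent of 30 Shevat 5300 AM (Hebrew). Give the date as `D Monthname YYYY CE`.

8 February 1540 CE

The source date corresponds to 18 February 1540 in the proleptic Gregorian calendar (JDN 2283581).
That day falls on 8 February 1540 CE in the Julian calendar.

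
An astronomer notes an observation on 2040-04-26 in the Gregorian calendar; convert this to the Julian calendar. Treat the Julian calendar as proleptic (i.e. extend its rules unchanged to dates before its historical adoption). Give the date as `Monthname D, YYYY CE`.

April 13, 2040 CE

For dates in this range the Gregorian date is 13 days ahead of the Julian.
26 April 2040 Gregorian − 13 days → 13 April 2040 Julian.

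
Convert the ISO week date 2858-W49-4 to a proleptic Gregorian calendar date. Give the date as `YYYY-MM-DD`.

2858-12-05

ISO week 1 of 2858 is the week containing the first Thursday of 2858.
Week 49, day 4 (Thursday) lands on 2858-12-05.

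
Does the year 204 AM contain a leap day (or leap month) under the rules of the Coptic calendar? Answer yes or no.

no

204 mod 4 = 0; in the Coptic calendar a year is leap when year mod 4 = 3, so it is a common year.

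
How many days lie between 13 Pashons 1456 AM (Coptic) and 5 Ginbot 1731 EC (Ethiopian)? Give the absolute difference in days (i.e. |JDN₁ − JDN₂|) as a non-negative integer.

First date → JDN 2356721; second date → JDN 2356347.
The interval is |2356721 − 2356347| = 374 days.

374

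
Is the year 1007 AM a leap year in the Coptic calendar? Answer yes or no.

yes

1007 mod 4 = 3; in the Coptic calendar a year is leap when year mod 4 = 3, so it is a leap year.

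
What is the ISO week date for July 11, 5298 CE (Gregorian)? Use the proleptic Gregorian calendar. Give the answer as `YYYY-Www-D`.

The weekday is Friday (ISO weekday 5).
That Friday belongs to ISO week 28 of ISO year 5298.

5298-W28-5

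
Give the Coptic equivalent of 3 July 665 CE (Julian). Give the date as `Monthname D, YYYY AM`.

Epip 9, 381 AM

Both dates share Julian Day Number 1964133; in the Coptic calendar that is 9 Epip 381 AM.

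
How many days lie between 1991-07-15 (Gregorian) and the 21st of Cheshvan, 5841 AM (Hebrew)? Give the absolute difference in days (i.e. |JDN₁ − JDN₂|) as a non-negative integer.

JDN of the first date = 2448453.
JDN of the second date = 2481072.
|2481072 − 2448453| = 32619.

32619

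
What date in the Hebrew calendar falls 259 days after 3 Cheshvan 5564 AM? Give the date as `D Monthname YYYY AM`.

The starting date is JDN 2379883; 2379883 + 259 = 2380142.
JDN 2380142 corresponds to 25 Tammuz 5564 AM.

25 Tammuz 5564 AM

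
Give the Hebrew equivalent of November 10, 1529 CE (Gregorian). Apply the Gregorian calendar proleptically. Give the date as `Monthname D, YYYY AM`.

Julian Day Number of the source date = 2279829.
Converting JDN 2279829 to the Hebrew calendar gives 28 Cheshvan 5290 AM.

Cheshvan 28, 5290 AM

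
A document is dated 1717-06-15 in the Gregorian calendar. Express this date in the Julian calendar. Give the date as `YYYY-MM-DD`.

At this point the Julian calendar is 11 days behind the Gregorian.
15 June 1717 Gregorian − 11 days → 4 June 1717 Julian.

1717-06-04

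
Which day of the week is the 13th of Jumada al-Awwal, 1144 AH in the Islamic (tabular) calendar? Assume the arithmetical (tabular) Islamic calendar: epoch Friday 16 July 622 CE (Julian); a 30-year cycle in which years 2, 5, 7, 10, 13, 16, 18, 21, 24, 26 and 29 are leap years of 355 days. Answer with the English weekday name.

Equivalently 13 November 1731 Gregorian, JDN 2353611.
JDN 2353611 mod 7 = 1, and JDN 0 was a Monday, so this is a Tuesday.

Tuesday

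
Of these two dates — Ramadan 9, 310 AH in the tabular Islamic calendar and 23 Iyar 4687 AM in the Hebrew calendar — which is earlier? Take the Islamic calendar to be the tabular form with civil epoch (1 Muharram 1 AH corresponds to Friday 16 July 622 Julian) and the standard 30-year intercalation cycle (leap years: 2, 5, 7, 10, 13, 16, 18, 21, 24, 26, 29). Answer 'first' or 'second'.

first

First date → JDN 2058183; second date → JDN 2059763.
JDN 2058183 < JDN 2059763, so the first date is earlier.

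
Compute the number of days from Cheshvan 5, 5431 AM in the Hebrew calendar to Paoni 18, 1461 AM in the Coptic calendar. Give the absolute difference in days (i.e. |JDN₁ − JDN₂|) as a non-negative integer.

First date → JDN 2331307; second date → JDN 2358582.
The interval is |2331307 − 2358582| = 27275 days.

27275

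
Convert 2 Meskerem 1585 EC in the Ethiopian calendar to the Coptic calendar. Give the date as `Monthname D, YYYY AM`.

The source date corresponds to 9 September 1592 in the Gregorian calendar (JDN 2302778).
That day falls on 2 Thout 1309 AM in the Coptic calendar.

Thout 2, 1309 AM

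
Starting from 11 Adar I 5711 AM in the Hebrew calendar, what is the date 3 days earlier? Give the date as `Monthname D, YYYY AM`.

The starting date is JDN 2433695; 2433695 − 3 = 2433692.
JDN 2433692 corresponds to Adar I 8, 5711 AM.

Adar I 8, 5711 AM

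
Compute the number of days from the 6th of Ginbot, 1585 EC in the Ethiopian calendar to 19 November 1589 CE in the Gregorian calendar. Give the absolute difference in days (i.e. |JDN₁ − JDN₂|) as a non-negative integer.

1269

First date → JDN 2303022; second date → JDN 2301753.
The interval is |2303022 − 2301753| = 1269 days.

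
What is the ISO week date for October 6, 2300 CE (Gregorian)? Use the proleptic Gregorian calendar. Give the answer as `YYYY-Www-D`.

2300-W40-6

The weekday is Saturday (ISO weekday 6).
That Saturday belongs to ISO week 40 of ISO year 2300.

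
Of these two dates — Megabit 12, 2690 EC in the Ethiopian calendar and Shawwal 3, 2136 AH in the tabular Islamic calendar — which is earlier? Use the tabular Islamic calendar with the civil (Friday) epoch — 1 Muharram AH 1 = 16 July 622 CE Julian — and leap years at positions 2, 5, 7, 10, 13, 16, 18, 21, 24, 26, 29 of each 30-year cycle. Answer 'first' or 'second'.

Converting both to JDN: 2706569 vs 2705281; the smaller is the second.

second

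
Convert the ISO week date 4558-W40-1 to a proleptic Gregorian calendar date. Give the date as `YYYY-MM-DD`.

4558-10-02

ISO week 1 of 4558 is the week containing the first Thursday of 4558.
Week 40, day 1 (Monday) lands on 4558-10-02.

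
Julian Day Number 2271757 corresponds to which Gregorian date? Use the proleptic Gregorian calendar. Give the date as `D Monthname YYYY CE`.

JDN 2451545 is 1 Jan 2000; 2271757 is −179788 days from there.

5 October 1507 CE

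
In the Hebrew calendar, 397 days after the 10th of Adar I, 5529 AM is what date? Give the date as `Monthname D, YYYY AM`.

Adar 24, 5530 AM

The starting date is JDN 2367222; 2367222 + 397 = 2367619.
JDN 2367619 corresponds to Adar 24, 5530 AM.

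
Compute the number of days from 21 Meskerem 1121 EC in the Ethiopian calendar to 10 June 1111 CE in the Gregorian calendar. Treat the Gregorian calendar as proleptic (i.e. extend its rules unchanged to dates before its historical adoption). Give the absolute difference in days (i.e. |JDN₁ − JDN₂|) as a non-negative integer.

6317

First date → JDN 2133321; second date → JDN 2127004.
The interval is |2133321 − 2127004| = 6317 days.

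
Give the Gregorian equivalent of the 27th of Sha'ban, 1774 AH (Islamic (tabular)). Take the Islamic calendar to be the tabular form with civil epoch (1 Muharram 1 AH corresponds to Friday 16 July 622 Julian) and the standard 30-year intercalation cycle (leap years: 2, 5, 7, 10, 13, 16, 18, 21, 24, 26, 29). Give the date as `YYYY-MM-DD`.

2343-05-23

Julian Day Number of the source date = 2576965.
Converting JDN 2576965 to the Gregorian calendar gives 23 May 2343 CE.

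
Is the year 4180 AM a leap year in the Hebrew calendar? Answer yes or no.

Hebrew year 4180 is year 19 of its 19-year Metonic cycle; leap years are at positions 3, 6, 8, 11, 14, 17, 19, so it is a leap year (13 months).

yes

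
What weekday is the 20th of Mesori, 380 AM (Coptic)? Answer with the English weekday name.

This is JDN 1963809 (16 August 664 Gregorian).
JDN 1963809 mod 7 = 1, and JDN 0 was a Monday, so this is a Tuesday.

Tuesday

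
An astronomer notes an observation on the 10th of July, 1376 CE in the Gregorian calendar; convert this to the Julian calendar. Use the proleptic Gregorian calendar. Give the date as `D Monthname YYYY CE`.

2 July 1376 CE

The Julian–Gregorian offset here is 8 days (Julian trailing).
10 July 1376 Gregorian − 8 days → 2 July 1376 Julian.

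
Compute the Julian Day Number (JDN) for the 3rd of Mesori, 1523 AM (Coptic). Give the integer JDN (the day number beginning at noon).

Equivalently 8 August 1807 (Gregorian).
JDN 2299161 is 15 October 1582 CE (Gregorian); the target day is +82111 days from there, so JDN = 2381272.

2381272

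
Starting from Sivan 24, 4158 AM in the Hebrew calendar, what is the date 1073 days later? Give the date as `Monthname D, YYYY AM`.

JDN of Sivan 24, 4158 AM = 1866574.
1866574 + 1073 = 1867647.
JDN 1867647 in the Hebrew calendar is Iyar 5, 4161 AM.

Iyar 5, 4161 AM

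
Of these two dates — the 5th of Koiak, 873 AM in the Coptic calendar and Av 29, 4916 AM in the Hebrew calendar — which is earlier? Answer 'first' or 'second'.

second

Converting both to JDN: 2143622 vs 2143516; the smaller is the second.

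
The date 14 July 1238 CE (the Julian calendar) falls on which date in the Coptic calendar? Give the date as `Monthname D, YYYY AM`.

Epip 20, 954 AM

The source date corresponds to 21 July 1238 in the proleptic Gregorian calendar (JDN 2173432).
That day falls on 20 Epip 954 AM in the Coptic calendar.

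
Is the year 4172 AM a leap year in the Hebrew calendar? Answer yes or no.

yes

Hebrew year 4172 is year 11 of its 19-year Metonic cycle; leap years are at positions 3, 6, 8, 11, 14, 17, 19, so it is a leap year (13 months).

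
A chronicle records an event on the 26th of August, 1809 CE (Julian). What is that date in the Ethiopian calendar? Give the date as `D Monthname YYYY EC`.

The source date corresponds to 7 September 1809 in the Gregorian calendar (JDN 2382033).
That day falls on 3 Pagume 1801 EC in the Ethiopian calendar.

3 Pagume 1801 EC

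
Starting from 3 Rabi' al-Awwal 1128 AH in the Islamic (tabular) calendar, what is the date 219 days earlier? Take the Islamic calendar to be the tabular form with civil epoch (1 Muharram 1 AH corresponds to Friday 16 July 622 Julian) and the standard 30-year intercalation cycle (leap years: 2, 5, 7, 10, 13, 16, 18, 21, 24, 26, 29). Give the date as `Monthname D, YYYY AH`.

Rajab 20, 1127 AH

Counting 219 days back from JDN 2347872 reaches JDN 2347653, which is Rajab 20, 1127 AH.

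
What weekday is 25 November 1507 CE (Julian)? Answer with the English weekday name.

Equivalently 5 December 1507 Gregorian, JDN 2271818.
2271818 ≡ 3 (mod 7); counting from Monday = 0 gives Thursday.

Thursday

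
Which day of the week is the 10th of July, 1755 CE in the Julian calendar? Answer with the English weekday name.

This is JDN 2362262 (21 July 1755 Gregorian).
JDN 2362262 mod 7 = 0, and JDN 0 was a Monday, so this is a Monday.

Monday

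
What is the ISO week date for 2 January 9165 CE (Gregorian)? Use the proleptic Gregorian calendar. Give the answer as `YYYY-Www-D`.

9164-W53-6

The weekday is Saturday (ISO weekday 6).
That Saturday belongs to ISO week 53 of ISO year 9164.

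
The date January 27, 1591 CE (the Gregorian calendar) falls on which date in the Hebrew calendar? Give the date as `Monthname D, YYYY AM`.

Shevat 2, 5351 AM

Julian Day Number of the source date = 2302187.
Converting JDN 2302187 to the Hebrew calendar gives 2 Shevat 5351 AM.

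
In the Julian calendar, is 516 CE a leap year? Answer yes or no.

yes

516 mod 4 = 0, so it is a leap year in the Julian calendar.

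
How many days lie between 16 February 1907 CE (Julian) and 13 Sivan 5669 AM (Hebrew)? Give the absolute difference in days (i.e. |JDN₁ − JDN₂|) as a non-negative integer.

First date → JDN 2417636; second date → JDN 2418460.
The interval is |2417636 − 2418460| = 824 days.

824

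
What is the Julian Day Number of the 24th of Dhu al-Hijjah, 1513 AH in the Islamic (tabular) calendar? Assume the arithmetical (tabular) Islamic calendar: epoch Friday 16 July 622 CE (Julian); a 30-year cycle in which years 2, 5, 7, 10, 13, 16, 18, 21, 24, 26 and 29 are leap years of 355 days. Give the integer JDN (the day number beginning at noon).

2484590

Equivalently 22 June 2090 (Gregorian).
JDN 2451545 is 1 January 2000 CE (Gregorian); the target day is +33045 days from there, so JDN = 2484590.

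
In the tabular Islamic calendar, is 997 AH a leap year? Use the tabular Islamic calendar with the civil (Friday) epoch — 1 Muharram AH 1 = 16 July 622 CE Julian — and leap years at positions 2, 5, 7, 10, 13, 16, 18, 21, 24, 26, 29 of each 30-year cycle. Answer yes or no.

Year 997 AH is year 7 of its 30-year cycle; leap positions are 2, 5, 7, 10, 13, 16, 18, 21, 24, 26, 29, so it is a leap year (355 days).

yes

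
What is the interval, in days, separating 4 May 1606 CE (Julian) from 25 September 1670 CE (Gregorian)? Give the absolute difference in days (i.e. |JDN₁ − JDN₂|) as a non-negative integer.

First date → JDN 2307773; second date → JDN 2331283.
The interval is |2307773 − 2331283| = 23510 days.

23510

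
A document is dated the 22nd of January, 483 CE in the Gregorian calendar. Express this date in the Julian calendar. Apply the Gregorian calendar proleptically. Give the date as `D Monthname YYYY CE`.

For dates in this range the Gregorian date is 1 day ahead of the Julian.
22 January 483 Gregorian − 1 day → 21 January 483 Julian.

21 January 483 CE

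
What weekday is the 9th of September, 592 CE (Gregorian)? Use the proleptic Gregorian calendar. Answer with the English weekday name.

JDN 1937536 mod 7 = 6, and JDN 0 was a Monday, so this is a Sunday.

Sunday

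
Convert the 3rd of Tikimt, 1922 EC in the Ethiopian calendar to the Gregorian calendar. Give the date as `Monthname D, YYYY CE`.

Julian Day Number of the source date = 2425898.
Converting JDN 2425898 to the Gregorian calendar gives 13 October 1929 CE.

October 13, 1929 CE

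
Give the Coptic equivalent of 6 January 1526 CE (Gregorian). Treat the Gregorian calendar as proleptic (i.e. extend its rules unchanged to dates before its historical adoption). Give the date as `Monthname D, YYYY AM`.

Julian Day Number of the source date = 2278425.
Converting JDN 2278425 to the Coptic calendar gives 1 Tobi 1242 AM.

Tobi 1, 1242 AM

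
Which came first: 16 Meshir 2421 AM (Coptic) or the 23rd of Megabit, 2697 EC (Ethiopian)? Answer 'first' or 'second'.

first

First date → JDN 2709100; second date → JDN 2709137.
JDN 2709100 < JDN 2709137, so the first date is earlier.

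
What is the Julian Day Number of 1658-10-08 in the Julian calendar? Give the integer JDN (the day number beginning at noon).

2326923

In the Gregorian calendar the same day is 18 October 1658.
JDN 2400001 is 17 November 1858 CE (Gregorian), MJD 0; the target day is −73078 days from there, so JDN = 2326923.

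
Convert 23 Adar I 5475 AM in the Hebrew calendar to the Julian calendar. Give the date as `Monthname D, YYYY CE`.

Both dates share Julian Day Number 2347507; in the Julian calendar that is 15 February 1715 CE.

February 15, 1715 CE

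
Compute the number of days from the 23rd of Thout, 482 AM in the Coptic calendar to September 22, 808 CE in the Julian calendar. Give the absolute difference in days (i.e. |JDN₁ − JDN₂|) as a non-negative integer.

First date → JDN 2000737; second date → JDN 2016445.
The interval is |2000737 − 2016445| = 15708 days.

15708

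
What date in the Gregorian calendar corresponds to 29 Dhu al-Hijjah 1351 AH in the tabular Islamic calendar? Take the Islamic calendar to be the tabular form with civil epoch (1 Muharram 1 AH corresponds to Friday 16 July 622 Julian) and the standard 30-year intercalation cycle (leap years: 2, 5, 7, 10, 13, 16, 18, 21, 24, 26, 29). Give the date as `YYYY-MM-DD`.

Julian Day Number of the source date = 2427188.
Converting JDN 2427188 to the Gregorian calendar gives 25 April 1933 CE.

1933-04-25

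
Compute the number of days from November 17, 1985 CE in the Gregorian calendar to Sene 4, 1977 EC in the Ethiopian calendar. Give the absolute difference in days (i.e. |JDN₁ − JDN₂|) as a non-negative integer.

First date → JDN 2446387; second date → JDN 2446228.
The interval is |2446387 − 2446228| = 159 days.

159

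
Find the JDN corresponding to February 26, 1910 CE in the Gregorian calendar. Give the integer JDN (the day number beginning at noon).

2418729

JDN 2299161 is 15 October 1582 CE (Gregorian); the target day is +119568 days from there, so JDN = 2418729.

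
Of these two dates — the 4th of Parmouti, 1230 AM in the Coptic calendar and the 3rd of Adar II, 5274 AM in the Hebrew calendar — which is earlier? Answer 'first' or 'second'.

Converting both to JDN: 2274135 vs 2274106; the smaller is the second.

second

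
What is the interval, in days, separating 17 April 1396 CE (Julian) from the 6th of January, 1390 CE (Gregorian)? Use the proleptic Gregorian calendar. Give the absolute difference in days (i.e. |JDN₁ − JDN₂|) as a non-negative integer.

2301

First date → JDN 2231054; second date → JDN 2228753.
The interval is |2231054 − 2228753| = 2301 days.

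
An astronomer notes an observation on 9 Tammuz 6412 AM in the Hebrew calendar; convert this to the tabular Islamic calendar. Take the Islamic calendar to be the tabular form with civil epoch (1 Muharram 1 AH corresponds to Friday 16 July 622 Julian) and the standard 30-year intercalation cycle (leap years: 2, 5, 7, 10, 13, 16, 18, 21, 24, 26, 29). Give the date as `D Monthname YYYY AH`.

8 Rabi' al-Thani 2093 AH

The source date corresponds to 7 July 2652 in the Gregorian calendar (JDN 2689871).
That day falls on 8 Rabi' al-Thani 2093 AH in the tabular Islamic calendar.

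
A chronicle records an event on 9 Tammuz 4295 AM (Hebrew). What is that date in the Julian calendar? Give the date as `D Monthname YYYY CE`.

25 June 535 CE

Both dates share Julian Day Number 1916642; in the Julian calendar that is 25 June 535 CE.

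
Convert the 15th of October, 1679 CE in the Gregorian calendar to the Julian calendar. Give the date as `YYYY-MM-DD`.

For dates in this range the Gregorian date is 10 days ahead of the Julian.
15 October 1679 Gregorian − 10 days → 5 October 1679 Julian.

1679-10-05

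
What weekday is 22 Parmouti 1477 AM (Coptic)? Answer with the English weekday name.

Tuesday

Equivalently 28 April 1761 Gregorian, JDN 2364370.
JDN 2364370 mod 7 = 1, and JDN 0 was a Monday, so this is a Tuesday.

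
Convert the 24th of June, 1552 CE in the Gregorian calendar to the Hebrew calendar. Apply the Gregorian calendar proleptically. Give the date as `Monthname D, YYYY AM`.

Both dates share Julian Day Number 2288091; in the Hebrew calendar that is 22 Sivan 5312 AM.

Sivan 22, 5312 AM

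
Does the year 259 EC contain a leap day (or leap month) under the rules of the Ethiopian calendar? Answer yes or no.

yes

259 mod 4 = 3; in the Ethiopian calendar a year is leap when year mod 4 = 3, so it is a leap year.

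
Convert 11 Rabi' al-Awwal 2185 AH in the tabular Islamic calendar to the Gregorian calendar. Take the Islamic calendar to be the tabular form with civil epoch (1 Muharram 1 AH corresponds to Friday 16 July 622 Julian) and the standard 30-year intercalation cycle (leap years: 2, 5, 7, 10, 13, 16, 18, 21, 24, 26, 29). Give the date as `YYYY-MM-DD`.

2741-09-14

Julian Day Number of the source date = 2722446.
Converting JDN 2722446 to the Gregorian calendar gives 14 September 2741 CE.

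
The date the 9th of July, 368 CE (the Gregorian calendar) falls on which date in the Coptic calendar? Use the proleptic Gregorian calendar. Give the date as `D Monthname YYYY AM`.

Both dates share Julian Day Number 1855659; in the Coptic calendar that is 14 Epip 84 AM.

14 Epip 84 AM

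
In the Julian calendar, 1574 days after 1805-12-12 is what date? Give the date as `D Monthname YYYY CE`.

The starting date is JDN 2380680; 2380680 + 1574 = 2382254.
JDN 2382254 corresponds to 4 April 1810 CE.

4 April 1810 CE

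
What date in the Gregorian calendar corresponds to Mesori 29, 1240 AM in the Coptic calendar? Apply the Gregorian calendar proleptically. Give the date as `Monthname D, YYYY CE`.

Julian Day Number of the source date = 2277933.
Converting JDN 2277933 to the Gregorian calendar gives 1 September 1524 CE.

September 1, 1524 CE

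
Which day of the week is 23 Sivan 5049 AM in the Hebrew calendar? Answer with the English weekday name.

Monday

This is JDN 2192029 (20 June 1289 Gregorian).
JDN 2192029 mod 7 = 0, and JDN 0 was a Monday, so this is a Monday.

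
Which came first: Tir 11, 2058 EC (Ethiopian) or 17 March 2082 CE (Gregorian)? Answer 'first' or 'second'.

The two dates have Julian Day Numbers 2475670 and 2481571 respectively.
Since 2475670 < 2481571, the first date comes first.

first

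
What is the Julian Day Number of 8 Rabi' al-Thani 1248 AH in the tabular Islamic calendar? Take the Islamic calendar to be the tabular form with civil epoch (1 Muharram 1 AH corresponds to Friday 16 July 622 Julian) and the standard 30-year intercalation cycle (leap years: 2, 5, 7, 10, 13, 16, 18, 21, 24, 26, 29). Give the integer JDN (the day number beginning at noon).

2390431

In the Gregorian calendar the same day is 4 September 1832.
JDN 2400001 is 17 November 1858 CE (Gregorian), MJD 0; the target day is −9570 days from there, so JDN = 2390431.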